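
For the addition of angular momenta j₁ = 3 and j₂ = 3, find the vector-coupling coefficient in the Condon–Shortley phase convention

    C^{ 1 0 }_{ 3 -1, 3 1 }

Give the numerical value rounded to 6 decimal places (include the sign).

√[3·5!1!1!/8! · 2!4!4!2!1!1!] = √(144/7)
  +(−1)^3/∏(3,2,1,1,0,0)! = -1/12  (running -1/12)
  +(−1)^4/∏(4,1,0,0,1,1)! = 1/24  (running -1/24)
⟨..|..⟩ = √(144/7)·(-1/24) = -0.188982

−√(1/28) = -0.188982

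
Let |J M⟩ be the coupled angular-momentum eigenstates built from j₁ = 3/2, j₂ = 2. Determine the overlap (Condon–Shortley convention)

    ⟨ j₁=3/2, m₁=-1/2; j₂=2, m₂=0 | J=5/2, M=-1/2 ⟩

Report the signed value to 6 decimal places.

j₁+j₂−J=1  J+j₁−j₂=2  J−j₁+j₂=3  j₁+j₂+J+1=7
(j₁±m₁, j₂±m₂, J±M) = (1,2,2,2,2,3)
P² = 48/35
sum k=0..1:
  [0] +1/4 = 1/4
  [1] −1/2 = -1/2
S = -1/4
C² = P²·S² = 3/35 ; C = -0.292770

-0.292770  (= −√(3/35))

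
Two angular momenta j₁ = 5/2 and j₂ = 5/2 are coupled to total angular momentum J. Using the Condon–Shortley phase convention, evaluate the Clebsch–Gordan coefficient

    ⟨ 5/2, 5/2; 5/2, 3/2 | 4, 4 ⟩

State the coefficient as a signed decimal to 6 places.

j₁+j₂−J=1  J+j₁−j₂=4  J−j₁+j₂=4  j₁+j₂+J+1=10
(j₁±m₁, j₂±m₂, J±M) = (5,0,4,1,8,0)
P² = 165888
sum k=0..0:
  [0] +1/576 = 1/576
S = 1/576
C² = P²·S² = 1/2 ; C = +0.707107

+√(1/2) ≈ +0.707107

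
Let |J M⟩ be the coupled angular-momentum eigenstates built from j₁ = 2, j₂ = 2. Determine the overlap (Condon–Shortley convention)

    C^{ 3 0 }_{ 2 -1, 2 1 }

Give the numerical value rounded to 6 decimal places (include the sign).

j₁+j₂−J=1  J+j₁−j₂=3  J−j₁+j₂=3  j₁+j₂+J+1=8
(j₁±m₁, j₂±m₂, J±M) = (1,3,3,1,3,3)
P² = 81/10
sum k=0..1:
  [0] +1/36 = 1/36
  [1] −1/4 = -1/4
S = -2/9
C² = P²·S² = 2/5 ; C = -0.632456

−√(2/5) ≈ -0.632456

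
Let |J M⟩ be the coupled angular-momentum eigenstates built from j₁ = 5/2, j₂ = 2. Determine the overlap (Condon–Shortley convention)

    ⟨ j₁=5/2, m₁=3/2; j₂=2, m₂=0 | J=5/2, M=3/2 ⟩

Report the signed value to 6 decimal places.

√[6·2!3!2!/8! · 4!1!2!2!4!1!] = √(288/35)
  +(−1)^0/∏(0,2,1,2,2,0)! = 1/8  (running 1/8)
  +(−1)^1/∏(1,1,0,1,3,1)! = -1/6  (running -1/24)
⟨..|..⟩ = √(288/35)·(-1/24) = -0.119523

−√(1/70) ≈ -0.119523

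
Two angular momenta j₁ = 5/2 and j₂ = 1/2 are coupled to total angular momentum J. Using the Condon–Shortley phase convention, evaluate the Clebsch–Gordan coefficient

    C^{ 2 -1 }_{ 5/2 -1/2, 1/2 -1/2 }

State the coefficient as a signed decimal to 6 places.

√[5·1!4!0!/6! · 2!3!0!1!1!3!] = √(12)
  +(−1)^0/∏(0,1,3,0,1,0)! = 1/6  (running 1/6)
⟨..|..⟩ = √(12)·(1/6) = +0.577350

+√(1/3) ≈ +0.577350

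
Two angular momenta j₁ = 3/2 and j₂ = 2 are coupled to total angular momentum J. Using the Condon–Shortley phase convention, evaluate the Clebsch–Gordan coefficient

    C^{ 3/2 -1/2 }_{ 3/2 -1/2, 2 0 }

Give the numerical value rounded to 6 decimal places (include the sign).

j₁+j₂−J=2  J+j₁−j₂=1  J−j₁+j₂=2  j₁+j₂+J+1=6
(j₁±m₁, j₂±m₂, J±M) = (1,2,2,2,1,2)
P² = 16/45
sum k=1..2:
  [1] −1/1 = -1
  [2] +1/4 = 1/4
S = -3/4
C² = P²·S² = 1/5 ; C = -0.447214

-0.447214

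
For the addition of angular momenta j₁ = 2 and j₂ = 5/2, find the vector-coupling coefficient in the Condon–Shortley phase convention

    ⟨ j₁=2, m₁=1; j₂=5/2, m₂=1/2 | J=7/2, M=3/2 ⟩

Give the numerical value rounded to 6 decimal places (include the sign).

+0.308607

√[8·1!3!4!/9! · 3!1!3!2!5!2!] = √(384/7)
  +(−1)^0/∏(0,1,1,3,2,1)! = 1/12  (running 1/12)
  +(−1)^1/∏(1,0,0,2,3,2)! = -1/24  (running 1/24)
⟨..|..⟩ = √(384/7)·(1/24) = +0.308607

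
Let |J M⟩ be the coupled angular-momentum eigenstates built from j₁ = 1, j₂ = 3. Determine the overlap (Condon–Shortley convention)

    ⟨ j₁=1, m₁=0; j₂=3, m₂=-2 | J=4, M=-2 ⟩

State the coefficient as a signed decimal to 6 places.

triangle: 0!*2!*6!/9! = 1440/362880
(j±m)!: 1!*1!*1!*5!*2!*6! = 172800
prefactor² = (2J+1)*Δ*N² = 43200/7
  k=0: +1/(0!*0!*1!*1!*1!*5!) = 1/120
Σ = 1/120  ⇒  CG² = 43200/7*1/120² = 3/7
CG = +√(3/7) = +0.654654

+0.654654  (= +√(3/7))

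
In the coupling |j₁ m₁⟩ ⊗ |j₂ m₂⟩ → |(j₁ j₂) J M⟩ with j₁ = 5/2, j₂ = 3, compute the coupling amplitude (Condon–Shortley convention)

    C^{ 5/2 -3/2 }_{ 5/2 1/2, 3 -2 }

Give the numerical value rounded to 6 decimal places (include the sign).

−√(1/14) ≈ -0.267261

√[6·3!2!3!/9! · 3!2!1!5!1!4!] = √(288/7)
  +(−1)^0/∏(0,3,2,1,0,2)! = 1/24  (running 1/24)
  +(−1)^1/∏(1,2,1,0,1,3)! = -1/12  (running -1/24)
⟨..|..⟩ = √(288/7)·(-1/24) = -0.267261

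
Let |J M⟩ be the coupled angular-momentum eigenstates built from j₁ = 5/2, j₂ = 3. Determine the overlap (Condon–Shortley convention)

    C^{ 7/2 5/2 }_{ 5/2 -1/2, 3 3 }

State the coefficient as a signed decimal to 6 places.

+√(3/7) = +0.654654

triangle: 2!·3!·4!/10! = 288/3628800
(j±m)!: 2!·3!·6!·0!·6!·1! = 6220800
prefactor² = (2J+1)·Δ·N² = 27648/7
  k=2: +1/(2!·0!·1!·4!·2!·0!) = 1/96
Σ = 1/96  ⇒  CG² = 27648/7·1/96² = 3/7
CG = +√(3/7) = +0.654654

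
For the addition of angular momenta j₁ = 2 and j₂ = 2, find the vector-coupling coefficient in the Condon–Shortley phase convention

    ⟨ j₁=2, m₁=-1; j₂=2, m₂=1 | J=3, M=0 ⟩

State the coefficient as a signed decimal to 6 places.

−√(2/5) ≈ -0.632456

triangle: 1!×3!×3!/8! = 36/40320
(j±m)!: 1!×3!×3!×1!×3!×3! = 1296
prefactor² = (2J+1)×Δ×N² = 81/10
  k=0: +1/(0!×1!×3!×3!×0!×0!) = 1/36
  k=1: −1/(1!×0!×2!×2!×1!×1!) = -1/4
Σ = -2/9  ⇒  CG² = 81/10×(-2/9)² = 2/5
CG = −√(2/5) = -0.632456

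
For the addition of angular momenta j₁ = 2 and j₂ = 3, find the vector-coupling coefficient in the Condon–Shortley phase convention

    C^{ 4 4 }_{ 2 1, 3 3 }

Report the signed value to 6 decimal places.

√[9·1!3!5!/10! · 3!1!6!0!8!0!] = √(311040)
  +(−1)^1/∏(1,0,0,5,3,0)! = -1/720  (running -1/720)
⟨..|..⟩ = √(311040)·(-1/720) = -0.774597

−√(3/5) ≈ -0.774597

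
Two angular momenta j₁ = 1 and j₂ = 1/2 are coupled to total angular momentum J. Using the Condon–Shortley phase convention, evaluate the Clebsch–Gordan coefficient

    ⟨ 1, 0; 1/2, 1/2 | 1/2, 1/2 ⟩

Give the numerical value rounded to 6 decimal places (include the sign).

triangle: 1!·1!·0!/3! = 1/6
(j±m)!: 1!·1!·1!·0!·1!·0! = 1
prefactor² = (2J+1)·Δ·N² = 1/3
  k=1: −1/(1!·0!·0!·0!·1!·0!) = -1
Σ = -1  ⇒  CG² = 1/3·(-1)² = 1/3
CG = −√(1/3) = -0.577350

−√(1/3) ≈ -0.577350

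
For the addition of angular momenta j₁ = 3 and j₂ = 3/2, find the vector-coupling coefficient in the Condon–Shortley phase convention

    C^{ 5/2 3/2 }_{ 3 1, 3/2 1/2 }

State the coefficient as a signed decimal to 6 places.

−√(7/20) = -0.591608

√[6·2!4!1!/8! · 4!2!2!1!4!1!] = √(576/35)
  +(−1)^1/∏(1,1,1,1,3,0)! = -1/6  (running -1/6)
  +(−1)^2/∏(2,0,0,0,4,1)! = 1/48  (running -7/48)
⟨..|..⟩ = √(576/35)·(-7/48) = -0.591608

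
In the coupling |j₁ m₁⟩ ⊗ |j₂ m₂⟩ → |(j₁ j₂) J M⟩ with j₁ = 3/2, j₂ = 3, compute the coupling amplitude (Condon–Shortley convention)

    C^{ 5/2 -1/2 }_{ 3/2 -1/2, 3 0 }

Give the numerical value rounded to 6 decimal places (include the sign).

j₁+j₂−J=2  J+j₁−j₂=1  J−j₁+j₂=4  j₁+j₂+J+1=8
(j₁±m₁, j₂±m₂, J±M) = (1,2,3,3,2,3)
P² = 216/35
sum k=1..2:
  [1] −1/4 = -1/4
  [2] +1/12 = 1/12
S = -1/6
C² = P²·S² = 6/35 ; C = -0.414039

-0.414039  (= −√(6/35))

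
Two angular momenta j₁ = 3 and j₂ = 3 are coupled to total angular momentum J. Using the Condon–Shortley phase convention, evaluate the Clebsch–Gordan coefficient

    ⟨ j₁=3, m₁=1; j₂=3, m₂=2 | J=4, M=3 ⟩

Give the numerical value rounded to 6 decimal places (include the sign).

j₁+j₂−J=2  J+j₁−j₂=4  J−j₁+j₂=4  j₁+j₂+J+1=11
(j₁±m₁, j₂±m₂, J±M) = (4,2,5,1,7,1)
P² = 82944/11
sum k=1..2:
  [1] −1/144 = -1/144
  [2] +1/288 = 1/288
S = -1/288
C² = P²·S² = 1/11 ; C = -0.301511

-0.301511  (= −√(1/11))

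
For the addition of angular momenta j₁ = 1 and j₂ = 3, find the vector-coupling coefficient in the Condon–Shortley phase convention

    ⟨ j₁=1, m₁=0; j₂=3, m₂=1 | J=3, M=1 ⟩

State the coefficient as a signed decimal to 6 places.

-0.288675

√[7·1!1!5!/8! · 1!1!4!2!4!2!] = √(48)
  +(−1)^0/∏(0,1,1,4,0,1)! = 1/24  (running 1/24)
  +(−1)^1/∏(1,0,0,3,1,2)! = -1/12  (running -1/24)
⟨..|..⟩ = √(48)·(-1/24) = -0.288675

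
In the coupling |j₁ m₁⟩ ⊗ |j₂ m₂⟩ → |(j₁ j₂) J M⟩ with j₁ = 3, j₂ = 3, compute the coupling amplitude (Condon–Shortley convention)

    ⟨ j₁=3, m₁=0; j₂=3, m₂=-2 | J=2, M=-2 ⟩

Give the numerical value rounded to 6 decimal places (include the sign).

j₁+j₂−J=4  J+j₁−j₂=2  J−j₁+j₂=2  j₁+j₂+J+1=9
(j₁±m₁, j₂±m₂, J±M) = (3,3,1,5,0,4)
P² = 960/7
sum k=1..1:
  [1] −1/24 = -1/24
S = -1/24
C² = P²·S² = 5/21 ; C = -0.487950

-0.487950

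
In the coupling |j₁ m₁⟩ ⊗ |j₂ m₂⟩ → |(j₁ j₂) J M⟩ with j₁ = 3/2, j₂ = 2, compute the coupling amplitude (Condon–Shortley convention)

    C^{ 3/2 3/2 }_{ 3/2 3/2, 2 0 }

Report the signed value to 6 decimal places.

√[4·2!1!2!/6! · 3!0!2!2!3!0!] = √(16/5)
  +(−1)^0/∏(0,2,0,2,1,0)! = 1/4  (running 1/4)
⟨..|..⟩ = √(16/5)·(1/4) = +0.447214

+0.447214  (= +√(1/5))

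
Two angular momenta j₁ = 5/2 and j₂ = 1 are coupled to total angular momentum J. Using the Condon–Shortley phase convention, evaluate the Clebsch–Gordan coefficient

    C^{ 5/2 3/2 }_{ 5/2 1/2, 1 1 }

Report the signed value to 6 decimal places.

√[6·1!4!1!/7! · 3!2!2!0!4!1!] = √(576/35)
  +(−1)^1/∏(1,0,1,1,3,0)! = -1/6  (running -1/6)
⟨..|..⟩ = √(576/35)·(-1/6) = -0.676123

−√(16/35) = -0.676123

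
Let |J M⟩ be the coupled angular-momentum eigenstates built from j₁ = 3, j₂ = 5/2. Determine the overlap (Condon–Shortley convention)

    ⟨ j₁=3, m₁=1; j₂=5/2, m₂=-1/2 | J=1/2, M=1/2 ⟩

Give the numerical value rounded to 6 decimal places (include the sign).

+√(4/21) = +0.436436

√[2·5!1!0!/7! · 4!2!2!3!1!0!] = √(192/7)
  +(−1)^2/∏(2,3,0,0,1,0)! = 1/12  (running 1/12)
⟨..|..⟩ = √(192/7)·(1/12) = +0.436436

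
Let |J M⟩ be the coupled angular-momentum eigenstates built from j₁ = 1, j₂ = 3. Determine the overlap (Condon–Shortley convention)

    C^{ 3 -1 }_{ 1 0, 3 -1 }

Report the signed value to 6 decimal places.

+0.288675

√[7·1!1!5!/8! · 1!1!2!4!2!4!] = √(48)
  +(−1)^0/∏(0,1,1,2,0,3)! = 1/12  (running 1/12)
  +(−1)^1/∏(1,0,0,1,1,4)! = -1/24  (running 1/24)
⟨..|..⟩ = √(48)·(1/24) = +0.288675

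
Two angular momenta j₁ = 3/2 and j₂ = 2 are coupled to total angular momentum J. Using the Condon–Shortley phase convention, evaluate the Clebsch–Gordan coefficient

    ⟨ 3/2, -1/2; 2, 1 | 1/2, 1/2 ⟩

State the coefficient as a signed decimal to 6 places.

+√(3/10) ≈ +0.547723

j₁+j₂−J=3  J+j₁−j₂=0  J−j₁+j₂=1  j₁+j₂+J+1=5
(j₁±m₁, j₂±m₂, J±M) = (1,2,3,1,1,0)
P² = 6/5
sum k=2..2:
  [2] +1/2 = 1/2
S = 1/2
C² = P²·S² = 3/10 ; C = +0.547723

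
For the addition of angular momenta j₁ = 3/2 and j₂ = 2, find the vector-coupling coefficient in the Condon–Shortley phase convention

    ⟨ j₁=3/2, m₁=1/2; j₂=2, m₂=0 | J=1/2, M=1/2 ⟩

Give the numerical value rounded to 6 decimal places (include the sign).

√[2·3!0!1!/5! · 2!1!2!2!1!0!] = √(4/5)
  +(−1)^1/∏(1,2,0,1,0,0)! = -1/2  (running -1/2)
⟨..|..⟩ = √(4/5)·(-1/2) = -0.447214

-0.447214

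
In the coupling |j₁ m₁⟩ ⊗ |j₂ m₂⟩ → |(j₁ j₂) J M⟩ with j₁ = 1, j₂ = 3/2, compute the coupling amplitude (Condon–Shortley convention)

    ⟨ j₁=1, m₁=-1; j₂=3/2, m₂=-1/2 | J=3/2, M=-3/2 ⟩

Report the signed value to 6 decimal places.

−√(2/5) ≈ -0.632456

triangle: 1!*1!*2!/5! = 2/120
(j±m)!: 0!*2!*1!*2!*0!*3! = 24
prefactor² = (2J+1)*Δ*N² = 8/5
  k=1: −1/(1!*0!*1!*0!*0!*2!) = -1/2
Σ = -1/2  ⇒  CG² = 8/5*(-1/2)² = 2/5
CG = −√(2/5) = -0.632456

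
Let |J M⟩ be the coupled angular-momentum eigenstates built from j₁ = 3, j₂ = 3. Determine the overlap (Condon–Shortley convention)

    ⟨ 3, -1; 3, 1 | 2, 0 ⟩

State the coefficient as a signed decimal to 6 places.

j₁+j₂−J=4  J+j₁−j₂=2  J−j₁+j₂=2  j₁+j₂+J+1=9
(j₁±m₁, j₂±m₂, J±M) = (2,4,4,2,2,2)
P² = 256/21
sum k=2..4:
  [2] +1/16 = 1/16
  [3] −1/6 = -1/6
  [4] +1/96 = 1/96
S = -3/32
C² = P²·S² = 3/28 ; C = -0.327327

−√(3/28) = -0.327327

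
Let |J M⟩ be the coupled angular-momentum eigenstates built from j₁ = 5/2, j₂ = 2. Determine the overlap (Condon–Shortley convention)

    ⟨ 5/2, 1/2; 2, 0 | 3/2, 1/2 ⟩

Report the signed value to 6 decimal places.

√[4·3!2!1!/7! · 3!2!2!2!2!1!] = √(32/35)
  +(−1)^1/∏(1,2,1,1,1,0)! = -1/2  (running -1/2)
  +(−1)^2/∏(2,1,0,0,2,1)! = 1/4  (running -1/4)
⟨..|..⟩ = √(32/35)·(-1/4) = -0.239046

−√(2/35) ≈ -0.239046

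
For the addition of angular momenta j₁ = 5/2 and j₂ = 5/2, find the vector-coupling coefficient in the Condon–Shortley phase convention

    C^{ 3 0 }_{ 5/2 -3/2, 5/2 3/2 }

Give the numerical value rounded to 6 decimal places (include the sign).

triangle: 2!×3!×3!/9! = 72/362880
(j±m)!: 1!×4!×4!×1!×3!×3! = 20736
prefactor² = (2J+1)×Δ×N² = 144/5
  k=1: −1/(1!×1!×3!×3!×0!×0!) = -1/36
  k=2: +1/(2!×0!×2!×2!×1!×1!) = 1/8
Σ = 7/72  ⇒  CG² = 144/5×7/72² = 49/180
CG = +√(49/180) = +0.521749

+0.521749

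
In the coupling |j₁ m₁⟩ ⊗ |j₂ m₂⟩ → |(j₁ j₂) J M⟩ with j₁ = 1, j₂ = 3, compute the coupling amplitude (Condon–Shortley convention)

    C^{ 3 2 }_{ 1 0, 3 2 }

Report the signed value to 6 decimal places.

−√(1/3) = -0.577350

√[7·1!1!5!/8! · 1!1!5!1!5!1!] = √(300)
  +(−1)^0/∏(0,1,1,5,0,0)! = 1/120  (running 1/120)
  +(−1)^1/∏(1,0,0,4,1,1)! = -1/24  (running -1/30)
⟨..|..⟩ = √(300)·(-1/30) = -0.577350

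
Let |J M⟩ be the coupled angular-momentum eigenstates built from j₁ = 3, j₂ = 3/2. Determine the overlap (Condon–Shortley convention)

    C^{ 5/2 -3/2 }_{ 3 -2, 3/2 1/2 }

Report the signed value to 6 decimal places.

+√(1/14) ≈ +0.267261

√[6·2!4!1!/8! · 1!5!2!1!1!4!] = √(288/7)
  +(−1)^1/∏(1,1,4,1,0,0)! = -1/24  (running -1/24)
  +(−1)^2/∏(2,0,3,0,1,1)! = 1/12  (running 1/24)
⟨..|..⟩ = √(288/7)·(1/24) = +0.267261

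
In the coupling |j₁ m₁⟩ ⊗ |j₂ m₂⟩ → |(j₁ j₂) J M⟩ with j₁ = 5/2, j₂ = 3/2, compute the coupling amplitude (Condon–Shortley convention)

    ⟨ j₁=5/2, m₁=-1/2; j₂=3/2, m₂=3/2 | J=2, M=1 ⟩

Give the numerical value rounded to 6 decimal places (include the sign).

+0.566947

j₁+j₂−J=2  J+j₁−j₂=3  J−j₁+j₂=1  j₁+j₂+J+1=7
(j₁±m₁, j₂±m₂, J±M) = (2,3,3,0,3,1)
P² = 36/7
sum k=2..2:
  [2] +1/4 = 1/4
S = 1/4
C² = P²·S² = 9/28 ; C = +0.566947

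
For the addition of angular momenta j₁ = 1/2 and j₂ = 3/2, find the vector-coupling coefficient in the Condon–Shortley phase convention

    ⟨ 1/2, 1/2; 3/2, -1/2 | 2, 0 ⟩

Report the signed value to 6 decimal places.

+√(1/2) ≈ +0.707107

j₁+j₂−J=0  J+j₁−j₂=1  J−j₁+j₂=3  j₁+j₂+J+1=5
(j₁±m₁, j₂±m₂, J±M) = (1,0,1,2,2,2)
P² = 2
sum k=0..0:
  [0] +1/2 = 1/2
S = 1/2
C² = P²·S² = 1/2 ; C = +0.707107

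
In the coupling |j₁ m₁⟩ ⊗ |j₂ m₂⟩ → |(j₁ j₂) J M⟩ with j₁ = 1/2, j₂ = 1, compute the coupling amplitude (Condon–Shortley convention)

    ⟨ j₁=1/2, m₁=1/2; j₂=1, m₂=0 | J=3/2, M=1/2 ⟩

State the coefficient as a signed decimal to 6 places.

triangle: 0!*1!*2!/4! = 2/24
(j±m)!: 1!*0!*1!*1!*2!*1! = 2
prefactor² = (2J+1)*Δ*N² = 2/3
  k=0: +1/(0!*0!*0!*1!*1!*1!) = 1
Σ = 1  ⇒  CG² = 2/3*1² = 2/3
CG = +√(2/3) = +0.816497

+0.816497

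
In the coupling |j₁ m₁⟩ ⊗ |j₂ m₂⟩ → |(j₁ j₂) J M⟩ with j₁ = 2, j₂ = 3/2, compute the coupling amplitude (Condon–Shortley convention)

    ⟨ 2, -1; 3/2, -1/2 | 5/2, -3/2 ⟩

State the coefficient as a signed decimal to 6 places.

triangle: 1!×3!×2!/7! = 12/5040
(j±m)!: 1!×3!×1!×2!×1!×4! = 288
prefactor² = (2J+1)×Δ×N² = 144/35
  k=0: +1/(0!×1!×3!×1!×0!×1!) = 1/6
  k=1: −1/(1!×0!×2!×0!×1!×2!) = -1/4
Σ = -1/12  ⇒  CG² = 144/35×(-1/12)² = 1/35
CG = −√(1/35) = -0.169031

−√(1/35) ≈ -0.169031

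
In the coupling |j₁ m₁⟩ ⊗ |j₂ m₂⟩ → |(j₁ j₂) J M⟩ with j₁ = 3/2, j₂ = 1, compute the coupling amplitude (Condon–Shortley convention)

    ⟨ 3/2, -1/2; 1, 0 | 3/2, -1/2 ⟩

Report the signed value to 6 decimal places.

-0.258199  (= −√(1/15))

triangle: 1!*2!*1!/5! = 2/120
(j±m)!: 1!*2!*1!*1!*1!*2! = 4
prefactor² = (2J+1)*Δ*N² = 4/15
  k=0: +1/(0!*1!*2!*1!*0!*0!) = 1/2
  k=1: −1/(1!*0!*1!*0!*1!*1!) = -1
Σ = -1/2  ⇒  CG² = 4/15*(-1/2)² = 1/15
CG = −√(1/15) = -0.258199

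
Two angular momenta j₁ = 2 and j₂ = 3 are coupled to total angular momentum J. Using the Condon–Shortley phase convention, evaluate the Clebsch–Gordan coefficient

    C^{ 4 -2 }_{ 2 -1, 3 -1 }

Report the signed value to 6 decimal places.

j₁+j₂−J=1  J+j₁−j₂=3  J−j₁+j₂=5  j₁+j₂+J+1=10
(j₁±m₁, j₂±m₂, J±M) = (1,3,2,4,2,6)
P² = 5184/7
sum k=0..1:
  [0] +1/72 = 1/72
  [1] −1/48 = -1/48
S = -1/144
C² = P²·S² = 1/28 ; C = -0.188982

−√(1/28) = -0.188982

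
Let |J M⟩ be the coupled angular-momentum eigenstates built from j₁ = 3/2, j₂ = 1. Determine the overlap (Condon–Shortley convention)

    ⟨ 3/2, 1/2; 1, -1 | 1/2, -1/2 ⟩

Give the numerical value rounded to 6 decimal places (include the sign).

√[2·2!1!0!/4! · 2!1!0!2!0!1!] = √(2/3)
  +(−1)^0/∏(0,2,1,0,0,0)! = 1/2  (running 1/2)
⟨..|..⟩ = √(2/3)·(1/2) = +0.408248

+√(1/6) = +0.408248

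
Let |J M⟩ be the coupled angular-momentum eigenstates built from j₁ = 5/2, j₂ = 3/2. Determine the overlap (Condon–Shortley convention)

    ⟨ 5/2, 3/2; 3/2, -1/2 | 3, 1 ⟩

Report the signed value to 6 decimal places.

√[7·1!4!2!/8! · 4!1!1!2!4!2!] = √(96/5)
  +(−1)^0/∏(0,1,1,1,3,1)! = 1/6  (running 1/6)
  +(−1)^1/∏(1,0,0,0,4,2)! = -1/48  (running 7/48)
⟨..|..⟩ = √(96/5)·(7/48) = +0.639010

+0.639010  (= +√(49/120))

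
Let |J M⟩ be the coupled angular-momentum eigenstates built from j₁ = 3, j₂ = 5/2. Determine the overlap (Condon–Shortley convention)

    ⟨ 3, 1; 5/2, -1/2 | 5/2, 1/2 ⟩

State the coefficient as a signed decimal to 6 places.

−√(8/35) ≈ -0.478091

j₁+j₂−J=3  J+j₁−j₂=3  J−j₁+j₂=2  j₁+j₂+J+1=9
(j₁±m₁, j₂±m₂, J±M) = (4,2,2,3,3,2)
P² = 288/35
sum k=0..2:
  [0] +1/24 = 1/24
  [1] −1/4 = -1/4
  [2] +1/24 = 1/24
S = -1/6
C² = P²·S² = 8/35 ; C = -0.478091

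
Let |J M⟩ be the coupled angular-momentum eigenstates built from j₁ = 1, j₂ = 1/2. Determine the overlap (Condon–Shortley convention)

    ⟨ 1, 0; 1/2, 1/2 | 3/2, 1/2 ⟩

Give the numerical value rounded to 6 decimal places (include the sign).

√[4·0!2!1!/4! · 1!1!1!0!2!1!] = √(2/3)
  +(−1)^0/∏(0,0,1,1,1,0)! = 1  (running 1)
⟨..|..⟩ = √(2/3)·(1) = +0.816497

+√(2/3) ≈ +0.816497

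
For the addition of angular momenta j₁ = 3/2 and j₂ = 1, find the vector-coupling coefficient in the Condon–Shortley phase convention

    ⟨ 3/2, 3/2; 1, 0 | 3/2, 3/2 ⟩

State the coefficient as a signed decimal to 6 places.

√[4·1!2!1!/5! · 3!0!1!1!3!0!] = √(12/5)
  +(−1)^0/∏(0,1,0,1,2,0)! = 1/2  (running 1/2)
⟨..|..⟩ = √(12/5)·(1/2) = +0.774597

+0.774597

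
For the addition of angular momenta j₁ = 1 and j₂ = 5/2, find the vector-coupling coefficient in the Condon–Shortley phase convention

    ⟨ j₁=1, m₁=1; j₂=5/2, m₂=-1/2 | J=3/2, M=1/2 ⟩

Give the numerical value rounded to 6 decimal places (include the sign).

√[4·2!0!3!/6! · 2!0!2!3!2!1!] = √(16/5)
  +(−1)^0/∏(0,2,0,2,0,1)! = 1/4  (running 1/4)
⟨..|..⟩ = √(16/5)·(1/4) = +0.447214

+√(1/5) ≈ +0.447214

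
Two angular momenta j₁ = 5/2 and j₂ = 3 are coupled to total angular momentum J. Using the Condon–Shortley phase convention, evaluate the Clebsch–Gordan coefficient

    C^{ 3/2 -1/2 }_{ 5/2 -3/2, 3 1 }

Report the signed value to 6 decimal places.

j₁+j₂−J=4  J+j₁−j₂=1  J−j₁+j₂=2  j₁+j₂+J+1=8
(j₁±m₁, j₂±m₂, J±M) = (1,4,4,2,1,2)
P² = 384/35
sum k=3..4:
  [3] −1/6 = -1/6
  [4] +1/48 = 1/48
S = -7/48
C² = P²·S² = 7/30 ; C = -0.483046

-0.483046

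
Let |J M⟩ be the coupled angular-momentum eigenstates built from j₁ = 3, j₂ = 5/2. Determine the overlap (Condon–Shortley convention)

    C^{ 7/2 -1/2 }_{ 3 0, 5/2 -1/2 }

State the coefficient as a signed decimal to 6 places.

triangle: 2!·4!·3!/10! = 288/3628800
(j±m)!: 3!·3!·2!·3!·3!·4! = 62208
prefactor² = (2J+1)·Δ·N² = 6912/175
  k=0: +1/(0!·2!·3!·2!·1!·1!) = 1/24
  k=1: −1/(1!·1!·2!·1!·2!·2!) = -1/8
  k=2: +1/(2!·0!·1!·0!·3!·3!) = 1/72
Σ = -5/72  ⇒  CG² = 6912/175·(-5/72)² = 4/21
CG = −√(4/21) = -0.436436

−√(4/21) = -0.436436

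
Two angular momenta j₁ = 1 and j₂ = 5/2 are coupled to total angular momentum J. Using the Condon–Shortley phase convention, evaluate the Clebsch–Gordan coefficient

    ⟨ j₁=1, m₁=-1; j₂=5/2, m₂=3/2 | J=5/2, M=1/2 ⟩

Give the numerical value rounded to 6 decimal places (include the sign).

triangle: 1!·1!·4!/7! = 24/5040
(j±m)!: 0!·2!·4!·1!·3!·2! = 576
prefactor² = (2J+1)·Δ·N² = 576/35
  k=1: −1/(1!·0!·1!·3!·0!·1!) = -1/6
Σ = -1/6  ⇒  CG² = 576/35·(-1/6)² = 16/35
CG = −√(16/35) = -0.676123

−√(16/35) ≈ -0.676123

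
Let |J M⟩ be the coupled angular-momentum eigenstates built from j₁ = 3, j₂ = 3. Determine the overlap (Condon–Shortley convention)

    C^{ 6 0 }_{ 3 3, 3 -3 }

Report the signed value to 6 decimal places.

+0.032898

√[13·0!6!6!/13! · 6!0!0!6!6!6!] = √(22394880000/77)
  +(−1)^0/∏(0,0,0,0,6,6)! = 1/518400  (running 1/518400)
⟨..|..⟩ = √(22394880000/77)·(1/518400) = +0.032898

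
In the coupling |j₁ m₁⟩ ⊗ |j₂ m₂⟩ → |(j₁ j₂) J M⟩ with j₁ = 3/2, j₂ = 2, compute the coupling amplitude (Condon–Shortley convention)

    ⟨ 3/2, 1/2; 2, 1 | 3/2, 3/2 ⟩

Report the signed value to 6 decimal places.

j₁+j₂−J=2  J+j₁−j₂=1  J−j₁+j₂=2  j₁+j₂+J+1=6
(j₁±m₁, j₂±m₂, J±M) = (2,1,3,1,3,0)
P² = 8/5
sum k=1..1:
  [1] −1/2 = -1/2
S = -1/2
C² = P²·S² = 2/5 ; C = -0.632456

−√(2/5) ≈ -0.632456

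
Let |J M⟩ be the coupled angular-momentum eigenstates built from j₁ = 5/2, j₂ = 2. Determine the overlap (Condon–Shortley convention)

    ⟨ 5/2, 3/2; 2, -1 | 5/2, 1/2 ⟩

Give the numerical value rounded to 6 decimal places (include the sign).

√[6·2!3!2!/8! · 4!1!1!3!3!2!] = √(216/35)
  +(−1)^0/∏(0,2,1,1,2,1)! = 1/4  (running 1/4)
  +(−1)^1/∏(1,1,0,0,3,2)! = -1/12  (running 1/6)
⟨..|..⟩ = √(216/35)·(1/6) = +0.414039

+√(6/35) = +0.414039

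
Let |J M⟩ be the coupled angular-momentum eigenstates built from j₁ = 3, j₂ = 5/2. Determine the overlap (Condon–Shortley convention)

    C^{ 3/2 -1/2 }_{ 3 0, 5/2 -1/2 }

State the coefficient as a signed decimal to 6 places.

triangle: 4!·2!·1!/8! = 48/40320
(j±m)!: 3!·3!·2!·3!·1!·2! = 864
prefactor² = (2J+1)·Δ·N² = 144/35
  k=1: −1/(1!·3!·2!·1!·0!·0!) = -1/12
  k=2: +1/(2!·2!·1!·0!·1!·1!) = 1/4
Σ = 1/6  ⇒  CG² = 144/35·1/6² = 4/35
CG = +√(4/35) = +0.338062

+√(4/35) = +0.338062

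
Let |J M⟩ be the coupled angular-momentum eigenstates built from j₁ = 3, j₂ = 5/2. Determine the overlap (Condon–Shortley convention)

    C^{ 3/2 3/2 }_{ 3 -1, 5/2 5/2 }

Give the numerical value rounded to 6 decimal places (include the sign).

triangle: 4!·2!·1!/8! = 48/40320
(j±m)!: 2!·4!·5!·0!·3!·0! = 34560
prefactor² = (2J+1)·Δ·N² = 1152/7
  k=4: +1/(4!·0!·0!·1!·2!·0!) = 1/48
Σ = 1/48  ⇒  CG² = 1152/7·1/48² = 1/14
CG = +√(1/14) = +0.267261

+0.267261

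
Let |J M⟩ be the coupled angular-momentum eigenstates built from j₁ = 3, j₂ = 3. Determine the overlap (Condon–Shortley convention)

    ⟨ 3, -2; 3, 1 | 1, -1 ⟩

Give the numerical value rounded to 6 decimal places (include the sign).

√[3·5!1!1!/8! · 1!5!4!2!0!2!] = √(720/7)
  +(−1)^4/∏(4,1,1,0,0,1)! = 1/24  (running 1/24)
⟨..|..⟩ = √(720/7)·(1/24) = +0.422577

+√(5/28) ≈ +0.422577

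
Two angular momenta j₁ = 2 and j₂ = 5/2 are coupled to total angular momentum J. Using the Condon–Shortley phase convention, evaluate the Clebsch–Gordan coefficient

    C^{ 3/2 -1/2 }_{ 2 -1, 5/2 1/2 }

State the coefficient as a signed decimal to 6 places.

√[4·3!1!2!/7! · 1!3!3!2!1!2!] = √(48/35)
  +(−1)^2/∏(2,1,1,1,0,1)! = 1/2  (running 1/2)
  +(−1)^3/∏(3,0,0,0,1,2)! = -1/12  (running 5/12)
⟨..|..⟩ = √(48/35)·(5/12) = +0.487950

+0.487950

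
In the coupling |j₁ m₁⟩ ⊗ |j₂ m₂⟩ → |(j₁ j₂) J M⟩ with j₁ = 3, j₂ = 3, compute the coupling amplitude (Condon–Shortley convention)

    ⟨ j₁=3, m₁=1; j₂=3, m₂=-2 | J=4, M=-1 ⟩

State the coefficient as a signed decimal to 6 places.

triangle: 2!·4!·4!/11! = 1152/39916800
(j±m)!: 4!·2!·1!·5!·3!·5! = 4147200
prefactor² = (2J+1)·Δ·N² = 82944/77
  k=0: +1/(0!·2!·2!·1!·2!·3!) = 1/48
  k=1: −1/(1!·1!·1!·0!·3!·4!) = -1/144
Σ = 1/72  ⇒  CG² = 82944/77·1/72² = 16/77
CG = +√(16/77) = +0.455842

+0.455842  (= +√(16/77))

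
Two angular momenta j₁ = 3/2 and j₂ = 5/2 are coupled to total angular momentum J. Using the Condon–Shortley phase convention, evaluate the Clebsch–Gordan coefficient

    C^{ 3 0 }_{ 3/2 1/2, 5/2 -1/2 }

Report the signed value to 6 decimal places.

√[7·1!2!4!/8! · 2!1!2!3!3!3!] = √(36/5)
  +(−1)^0/∏(0,1,1,2,1,2)! = 1/4  (running 1/4)
  +(−1)^1/∏(1,0,0,1,2,3)! = -1/12  (running 1/6)
⟨..|..⟩ = √(36/5)·(1/6) = +0.447214

+√(1/5) ≈ +0.447214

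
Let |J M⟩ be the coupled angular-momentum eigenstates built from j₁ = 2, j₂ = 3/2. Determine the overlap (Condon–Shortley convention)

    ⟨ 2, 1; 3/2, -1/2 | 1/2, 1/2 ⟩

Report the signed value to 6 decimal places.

√[2·3!1!0!/5! · 3!1!1!2!1!0!] = √(6/5)
  +(−1)^1/∏(1,2,0,0,1,0)! = -1/2  (running -1/2)
⟨..|..⟩ = √(6/5)·(-1/2) = -0.547723

-0.547723  (= −√(3/10))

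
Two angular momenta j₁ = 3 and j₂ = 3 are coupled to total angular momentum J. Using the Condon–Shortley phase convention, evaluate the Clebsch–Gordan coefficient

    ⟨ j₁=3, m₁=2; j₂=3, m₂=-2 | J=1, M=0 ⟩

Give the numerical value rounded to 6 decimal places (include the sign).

triangle: 5!*1!*1!/8! = 120/40320
(j±m)!: 5!*1!*1!*5!*1!*1! = 14400
prefactor² = (2J+1)*Δ*N² = 900/7
  k=0: +1/(0!*5!*1!*1!*0!*0!) = 1/120
  k=1: −1/(1!*4!*0!*0!*1!*1!) = -1/24
Σ = -1/30  ⇒  CG² = 900/7*(-1/30)² = 1/7
CG = −√(1/7) = -0.377964

−√(1/7) ≈ -0.377964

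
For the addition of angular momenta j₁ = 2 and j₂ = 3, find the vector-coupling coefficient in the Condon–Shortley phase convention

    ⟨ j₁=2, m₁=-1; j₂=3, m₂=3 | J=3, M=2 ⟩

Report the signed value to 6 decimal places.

triangle: 2!·2!·4!/9! = 96/362880
(j±m)!: 1!·3!·6!·0!·5!·1! = 518400
prefactor² = (2J+1)·Δ·N² = 960
  k=2: +1/(2!·0!·1!·4!·1!·0!) = 1/48
Σ = 1/48  ⇒  CG² = 960·1/48² = 5/12
CG = +√(5/12) = +0.645497

+√(5/12) = +0.645497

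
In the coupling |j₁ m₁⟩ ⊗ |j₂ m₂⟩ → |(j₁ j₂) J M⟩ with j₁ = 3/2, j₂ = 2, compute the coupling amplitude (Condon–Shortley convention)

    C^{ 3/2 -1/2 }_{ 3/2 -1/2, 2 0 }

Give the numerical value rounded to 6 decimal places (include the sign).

√[4·2!1!2!/6! · 1!2!2!2!1!2!] = √(16/45)
  +(−1)^1/∏(1,1,1,1,0,1)! = -1  (running -1)
  +(−1)^2/∏(2,0,0,0,1,2)! = 1/4  (running -3/4)
⟨..|..⟩ = √(16/45)·(-3/4) = -0.447214

-0.447214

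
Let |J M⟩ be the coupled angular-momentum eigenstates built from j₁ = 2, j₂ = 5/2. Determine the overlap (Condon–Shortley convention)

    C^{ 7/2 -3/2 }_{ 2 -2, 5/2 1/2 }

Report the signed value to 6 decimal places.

√[8·1!3!4!/9! · 0!4!3!2!2!5!] = √(1536/7)
  +(−1)^1/∏(1,0,3,2,0,2)! = -1/24  (running -1/24)
⟨..|..⟩ = √(1536/7)·(-1/24) = -0.617213

-0.617213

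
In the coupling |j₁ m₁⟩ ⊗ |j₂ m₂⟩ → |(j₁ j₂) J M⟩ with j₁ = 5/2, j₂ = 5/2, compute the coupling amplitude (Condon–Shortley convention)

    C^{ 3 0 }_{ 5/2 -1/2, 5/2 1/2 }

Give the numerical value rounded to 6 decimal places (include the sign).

-0.298142  (= −√(4/45))

j₁+j₂−J=2  J+j₁−j₂=3  J−j₁+j₂=3  j₁+j₂+J+1=9
(j₁±m₁, j₂±m₂, J±M) = (2,3,3,2,3,3)
P² = 36/5
sum k=0..2:
  [0] +1/72 = 1/72
  [1] −1/4 = -1/4
  [2] +1/8 = 1/8
S = -1/9
C² = P²·S² = 4/45 ; C = -0.298142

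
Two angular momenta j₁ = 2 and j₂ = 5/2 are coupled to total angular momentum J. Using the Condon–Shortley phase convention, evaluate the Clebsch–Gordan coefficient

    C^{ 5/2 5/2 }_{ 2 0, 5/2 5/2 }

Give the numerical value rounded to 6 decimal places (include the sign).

triangle: 2!*2!*3!/8! = 24/40320
(j±m)!: 2!*2!*5!*0!*5!*0! = 57600
prefactor² = (2J+1)*Δ*N² = 1440/7
  k=2: +1/(2!*0!*0!*3!*2!*0!) = 1/24
Σ = 1/24  ⇒  CG² = 1440/7*1/24² = 5/14
CG = +√(5/14) = +0.597614

+√(5/14) ≈ +0.597614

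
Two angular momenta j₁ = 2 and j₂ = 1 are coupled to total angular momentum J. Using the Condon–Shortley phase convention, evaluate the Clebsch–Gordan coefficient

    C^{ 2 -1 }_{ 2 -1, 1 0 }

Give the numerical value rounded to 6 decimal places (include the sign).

triangle: 1!×3!×1!/6! = 6/720
(j±m)!: 1!×3!×1!×1!×1!×3! = 36
prefactor² = (2J+1)×Δ×N² = 3/2
  k=0: +1/(0!×1!×3!×1!×0!×0!) = 1/6
  k=1: −1/(1!×0!×2!×0!×1!×1!) = -1/2
Σ = -1/3  ⇒  CG² = 3/2×(-1/3)² = 1/6
CG = −√(1/6) = -0.408248

-0.408248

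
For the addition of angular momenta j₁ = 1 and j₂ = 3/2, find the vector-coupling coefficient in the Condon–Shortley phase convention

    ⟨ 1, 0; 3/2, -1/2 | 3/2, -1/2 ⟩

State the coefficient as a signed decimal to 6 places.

+√(1/15) ≈ +0.258199

j₁+j₂−J=1  J+j₁−j₂=1  J−j₁+j₂=2  j₁+j₂+J+1=5
(j₁±m₁, j₂±m₂, J±M) = (1,1,1,2,1,2)
P² = 4/15
sum k=0..1:
  [0] +1/1 = 1
  [1] −1/2 = -1/2
S = 1/2
C² = P²·S² = 1/15 ; C = +0.258199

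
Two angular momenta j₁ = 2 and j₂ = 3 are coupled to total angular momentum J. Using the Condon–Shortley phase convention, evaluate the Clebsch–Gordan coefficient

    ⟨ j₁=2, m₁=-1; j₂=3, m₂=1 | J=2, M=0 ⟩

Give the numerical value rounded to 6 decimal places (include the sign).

+√(1/7) ≈ +0.377964

triangle: 3!*1!*3!/8! = 36/40320
(j±m)!: 1!*3!*4!*2!*2!*2! = 1152
prefactor² = (2J+1)*Δ*N² = 36/7
  k=2: +1/(2!*1!*1!*2!*0!*1!) = 1/4
  k=3: −1/(3!*0!*0!*1!*1!*2!) = -1/12
Σ = 1/6  ⇒  CG² = 36/7*1/6² = 1/7
CG = +√(1/7) = +0.377964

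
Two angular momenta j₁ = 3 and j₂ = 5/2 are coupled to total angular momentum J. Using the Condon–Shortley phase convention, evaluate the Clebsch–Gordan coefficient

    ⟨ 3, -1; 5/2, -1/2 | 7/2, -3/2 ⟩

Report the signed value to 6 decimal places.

-0.487950  (= −√(5/21))

triangle: 2!·4!·3!/10! = 288/3628800
(j±m)!: 2!·4!·2!·3!·2!·5! = 138240
prefactor² = (2J+1)·Δ·N² = 3072/35
  k=0: +1/(0!·2!·4!·2!·0!·1!) = 1/96
  k=1: −1/(1!·1!·3!·1!·1!·2!) = -1/12
  k=2: +1/(2!·0!·2!·0!·2!·3!) = 1/48
Σ = -5/96  ⇒  CG² = 3072/35·(-5/96)² = 5/21
CG = −√(5/21) = -0.487950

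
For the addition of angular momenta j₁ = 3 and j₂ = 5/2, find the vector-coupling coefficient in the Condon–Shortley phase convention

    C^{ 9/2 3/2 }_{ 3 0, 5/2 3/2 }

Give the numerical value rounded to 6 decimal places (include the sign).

−√(45/154) ≈ -0.540562

√[10·1!5!4!/11! · 3!3!4!1!6!3!] = √(207360/77)
  +(−1)^0/∏(0,1,3,4,2,0)! = 1/288  (running 1/288)
  +(−1)^1/∏(1,0,2,3,3,1)! = -1/72  (running -1/96)
⟨..|..⟩ = √(207360/77)·(-1/96) = -0.540562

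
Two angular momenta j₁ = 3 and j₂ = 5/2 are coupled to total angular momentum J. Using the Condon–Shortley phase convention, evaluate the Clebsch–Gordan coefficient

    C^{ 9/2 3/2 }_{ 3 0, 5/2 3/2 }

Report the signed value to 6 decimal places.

−√(45/154) = -0.540562

triangle: 1!×5!×4!/11! = 2880/39916800
(j±m)!: 3!×3!×4!×1!×6!×3! = 3732480
prefactor² = (2J+1)×Δ×N² = 207360/77
  k=0: +1/(0!×1!×3!×4!×2!×0!) = 1/288
  k=1: −1/(1!×0!×2!×3!×3!×1!) = -1/72
Σ = -1/96  ⇒  CG² = 207360/77×(-1/96)² = 45/154
CG = −√(45/154) = -0.540562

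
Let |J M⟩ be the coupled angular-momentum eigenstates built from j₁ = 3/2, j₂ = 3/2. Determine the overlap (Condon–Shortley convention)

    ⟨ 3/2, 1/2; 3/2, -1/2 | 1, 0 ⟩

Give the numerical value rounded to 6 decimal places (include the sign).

-0.223607

j₁+j₂−J=2  J+j₁−j₂=1  J−j₁+j₂=1  j₁+j₂+J+1=5
(j₁±m₁, j₂±m₂, J±M) = (2,1,1,2,1,1)
P² = 1/5
sum k=0..1:
  [0] +1/2 = 1/2
  [1] −1/1 = -1
S = -1/2
C² = P²·S² = 1/20 ; C = -0.223607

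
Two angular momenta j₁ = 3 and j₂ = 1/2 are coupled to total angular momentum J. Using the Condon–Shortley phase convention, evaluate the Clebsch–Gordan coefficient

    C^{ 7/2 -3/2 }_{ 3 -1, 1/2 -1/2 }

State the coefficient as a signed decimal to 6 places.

j₁+j₂−J=0  J+j₁−j₂=6  J−j₁+j₂=1  j₁+j₂+J+1=8
(j₁±m₁, j₂±m₂, J±M) = (2,4,0,1,2,5)
P² = 11520/7
sum k=0..0:
  [0] +1/48 = 1/48
S = 1/48
C² = P²·S² = 5/7 ; C = +0.845154

+0.845154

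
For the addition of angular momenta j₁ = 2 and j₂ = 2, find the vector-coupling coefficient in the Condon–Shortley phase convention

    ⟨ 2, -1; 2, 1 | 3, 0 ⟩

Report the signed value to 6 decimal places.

√[7·1!3!3!/8! · 1!3!3!1!3!3!] = √(81/10)
  +(−1)^0/∏(0,1,3,3,0,0)! = 1/36  (running 1/36)
  +(−1)^1/∏(1,0,2,2,1,1)! = -1/4  (running -2/9)
⟨..|..⟩ = √(81/10)·(-2/9) = -0.632456

−√(2/5) ≈ -0.632456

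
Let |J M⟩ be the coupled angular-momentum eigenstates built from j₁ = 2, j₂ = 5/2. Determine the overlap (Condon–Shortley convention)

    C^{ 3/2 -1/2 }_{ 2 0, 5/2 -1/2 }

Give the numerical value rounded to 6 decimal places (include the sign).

-0.239046

j₁+j₂−J=3  J+j₁−j₂=1  J−j₁+j₂=2  j₁+j₂+J+1=7
(j₁±m₁, j₂±m₂, J±M) = (2,2,2,3,1,2)
P² = 32/35
sum k=1..2:
  [1] −1/2 = -1/2
  [2] +1/4 = 1/4
S = -1/4
C² = P²·S² = 2/35 ; C = -0.239046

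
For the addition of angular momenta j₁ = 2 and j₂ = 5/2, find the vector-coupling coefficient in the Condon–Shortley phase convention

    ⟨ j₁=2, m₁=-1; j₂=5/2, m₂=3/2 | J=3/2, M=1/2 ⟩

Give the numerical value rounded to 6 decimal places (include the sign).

triangle: 3!*1!*2!/7! = 12/5040
(j±m)!: 1!*3!*4!*1!*2!*1! = 288
prefactor² = (2J+1)*Δ*N² = 96/35
  k=2: +1/(2!*1!*1!*2!*0!*0!) = 1/4
  k=3: −1/(3!*0!*0!*1!*1!*1!) = -1/6
Σ = 1/12  ⇒  CG² = 96/35*1/12² = 2/105
CG = +√(2/105) = +0.138013

+0.138013  (= +√(2/105))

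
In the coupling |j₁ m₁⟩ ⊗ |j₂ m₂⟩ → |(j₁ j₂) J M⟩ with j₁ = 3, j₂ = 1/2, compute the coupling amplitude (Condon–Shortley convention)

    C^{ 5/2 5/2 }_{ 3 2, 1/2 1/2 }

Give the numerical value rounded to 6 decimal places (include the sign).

-0.377964  (= −√(1/7))

j₁+j₂−J=1  J+j₁−j₂=5  J−j₁+j₂=0  j₁+j₂+J+1=7
(j₁±m₁, j₂±m₂, J±M) = (5,1,1,0,5,0)
P² = 14400/7
sum k=1..1:
  [1] −1/120 = -1/120
S = -1/120
C² = P²·S² = 1/7 ; C = -0.377964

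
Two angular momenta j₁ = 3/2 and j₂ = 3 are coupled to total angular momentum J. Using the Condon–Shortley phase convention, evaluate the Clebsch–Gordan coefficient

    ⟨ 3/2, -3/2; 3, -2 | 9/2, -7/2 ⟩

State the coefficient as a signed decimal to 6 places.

j₁+j₂−J=0  J+j₁−j₂=3  J−j₁+j₂=6  j₁+j₂+J+1=10
(j₁±m₁, j₂±m₂, J±M) = (0,3,1,5,1,8)
P² = 345600
sum k=0..0:
  [0] +1/720 = 1/720
S = 1/720
C² = P²·S² = 2/3 ; C = +0.816497

+√(2/3) = +0.816497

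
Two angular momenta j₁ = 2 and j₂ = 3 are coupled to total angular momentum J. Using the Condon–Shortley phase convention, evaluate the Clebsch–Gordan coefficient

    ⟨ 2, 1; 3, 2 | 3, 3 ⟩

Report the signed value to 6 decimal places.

-0.645497  (= −√(5/12))

√[7·2!2!4!/9! · 3!1!5!1!6!0!] = √(960)
  +(−1)^1/∏(1,1,0,4,2,0)! = -1/48  (running -1/48)
⟨..|..⟩ = √(960)·(-1/48) = -0.645497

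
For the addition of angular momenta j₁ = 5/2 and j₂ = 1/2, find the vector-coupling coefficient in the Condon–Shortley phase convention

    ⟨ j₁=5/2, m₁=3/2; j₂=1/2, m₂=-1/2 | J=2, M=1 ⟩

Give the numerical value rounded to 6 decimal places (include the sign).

+√(2/3) = +0.816497

√[5·1!4!0!/6! · 4!1!0!1!3!1!] = √(24)
  +(−1)^0/∏(0,1,1,0,3,0)! = 1/6  (running 1/6)
⟨..|..⟩ = √(24)·(1/6) = +0.816497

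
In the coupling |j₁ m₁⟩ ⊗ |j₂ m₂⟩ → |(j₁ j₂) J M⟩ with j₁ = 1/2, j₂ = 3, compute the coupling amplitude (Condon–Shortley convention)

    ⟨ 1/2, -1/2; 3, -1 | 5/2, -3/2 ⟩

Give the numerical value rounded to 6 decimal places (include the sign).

−√(2/7) ≈ -0.534522

j₁+j₂−J=1  J+j₁−j₂=0  J−j₁+j₂=5  j₁+j₂+J+1=7
(j₁±m₁, j₂±m₂, J±M) = (0,1,2,4,1,4)
P² = 1152/7
sum k=1..1:
  [1] −1/24 = -1/24
S = -1/24
C² = P²·S² = 2/7 ; C = -0.534522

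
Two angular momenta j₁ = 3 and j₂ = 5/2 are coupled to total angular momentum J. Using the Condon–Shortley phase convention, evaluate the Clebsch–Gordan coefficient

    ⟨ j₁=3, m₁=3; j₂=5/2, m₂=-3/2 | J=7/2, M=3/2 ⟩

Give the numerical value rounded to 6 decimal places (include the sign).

triangle: 2!×4!×3!/10! = 288/3628800
(j±m)!: 6!×0!×1!×4!×5!×2! = 4147200
prefactor² = (2J+1)×Δ×N² = 18432/7
  k=0: +1/(0!×2!×0!×1!×4!×2!) = 1/96
Σ = 1/96  ⇒  CG² = 18432/7×1/96² = 2/7
CG = +√(2/7) = +0.534522

+√(2/7) ≈ +0.534522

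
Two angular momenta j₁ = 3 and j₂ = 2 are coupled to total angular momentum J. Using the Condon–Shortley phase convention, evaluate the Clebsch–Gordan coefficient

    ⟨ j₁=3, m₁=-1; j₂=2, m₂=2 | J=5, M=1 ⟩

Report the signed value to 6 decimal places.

√[11·0!6!4!/11! · 2!4!4!0!6!4!] = √(663552/7)
  +(−1)^0/∏(0,0,4,4,2,0)! = 1/1152  (running 1/1152)
⟨..|..⟩ = √(663552/7)·(1/1152) = +0.267261

+√(1/14) ≈ +0.267261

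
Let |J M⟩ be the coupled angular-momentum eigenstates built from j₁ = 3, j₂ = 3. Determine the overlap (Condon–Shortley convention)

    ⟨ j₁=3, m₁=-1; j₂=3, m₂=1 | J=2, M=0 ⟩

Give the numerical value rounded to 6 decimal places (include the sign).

−√(3/28) ≈ -0.327327

√[5·4!2!2!/9! · 2!4!4!2!2!2!] = √(256/21)
  +(−1)^2/∏(2,2,2,2,0,0)! = 1/16  (running 1/16)
  +(−1)^3/∏(3,1,1,1,1,1)! = -1/6  (running -5/48)
  +(−1)^4/∏(4,0,0,0,2,2)! = 1/96  (running -3/32)
⟨..|..⟩ = √(256/21)·(-3/32) = -0.327327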